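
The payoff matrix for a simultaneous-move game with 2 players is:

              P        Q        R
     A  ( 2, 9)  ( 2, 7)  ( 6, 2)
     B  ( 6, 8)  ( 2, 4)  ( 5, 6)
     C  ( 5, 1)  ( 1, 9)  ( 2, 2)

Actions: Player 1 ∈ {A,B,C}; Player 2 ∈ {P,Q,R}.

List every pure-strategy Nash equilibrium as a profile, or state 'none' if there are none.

PSNE = {(B,P)}

(A,P): not NE [P1→B gives 6>2]
(A,Q): not NE [P2→P gives 9>7]
(A,R): not NE [P2→P gives 9>2]
(B,P): NE
(B,Q): not NE [P2→P gives 8>4]
(B,R): not NE [P1→A gives 6>5; P2→P gives 8>6]
(C,P): not NE [P1→B gives 6>5; P2→Q gives 9>1]
(C,Q): not NE [P1→B gives 2>1]
(C,R): not NE [P1→A gives 6>2; P2→Q gives 9>2]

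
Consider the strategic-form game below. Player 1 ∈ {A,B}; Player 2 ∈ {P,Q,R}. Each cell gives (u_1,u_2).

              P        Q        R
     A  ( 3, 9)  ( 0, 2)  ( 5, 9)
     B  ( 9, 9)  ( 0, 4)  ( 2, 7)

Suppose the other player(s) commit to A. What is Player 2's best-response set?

u_2(P vs A) = 9
u_2(Q vs A) = 2
u_2(R vs A) = 9
max payoff 9 at {P,R}

P2 best: {P,R}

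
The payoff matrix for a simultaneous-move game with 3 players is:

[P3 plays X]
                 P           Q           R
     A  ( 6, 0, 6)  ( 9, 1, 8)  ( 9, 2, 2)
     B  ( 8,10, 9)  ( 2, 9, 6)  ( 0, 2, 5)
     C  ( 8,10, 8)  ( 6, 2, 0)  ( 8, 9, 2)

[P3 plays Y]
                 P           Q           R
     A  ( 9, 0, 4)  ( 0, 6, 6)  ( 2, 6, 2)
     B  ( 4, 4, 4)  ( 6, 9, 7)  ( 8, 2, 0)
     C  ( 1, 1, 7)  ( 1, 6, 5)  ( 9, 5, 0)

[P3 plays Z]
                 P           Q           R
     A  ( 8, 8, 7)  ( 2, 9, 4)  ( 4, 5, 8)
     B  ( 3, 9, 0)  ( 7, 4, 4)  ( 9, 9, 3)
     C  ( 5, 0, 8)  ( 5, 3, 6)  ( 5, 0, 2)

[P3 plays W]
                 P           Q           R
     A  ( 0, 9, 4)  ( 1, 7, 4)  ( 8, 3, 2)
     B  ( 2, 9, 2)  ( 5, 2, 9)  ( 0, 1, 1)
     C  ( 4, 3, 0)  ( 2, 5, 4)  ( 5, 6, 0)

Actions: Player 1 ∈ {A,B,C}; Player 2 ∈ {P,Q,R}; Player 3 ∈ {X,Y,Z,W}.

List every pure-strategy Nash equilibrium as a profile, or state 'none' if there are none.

(A,P,X): not NE [P1→C gives 8>6; P2→R gives 2>0; P3→Z gives 7>6]
(A,P,Y): not NE [P2→R gives 6>0; P3→Z gives 7>4]
(A,P,Z): not NE [P2→Q gives 9>8]
(A,P,W): not NE [P1→C gives 4>0; P3→Z gives 7>4]
(A,Q,X): not NE [P2→R gives 2>1]
(A,Q,Y): not NE [P1→B gives 6>0; P3→X gives 8>6]
(A,Q,Z): not NE [P1→B gives 7>2; P3→X gives 8>4]
(A,Q,W): not NE [P1→B gives 5>1; P2→P gives 9>7; P3→X gives 8>4]
(A,R,X): not NE [P3→Z gives 8>2]
(A,R,Y): not NE [P1→C gives 9>2; P3→Z gives 8>2]
(A,R,Z): not NE [P1→B gives 9>4; P2→Q gives 9>5]
(A,R,W): not NE [P2→P gives 9>3; P3→Z gives 8>2]
(B,P,X): NE
(B,P,Y): not NE [P1→A gives 9>4; P2→Q gives 9>4; P3→X gives 9>4]
(B,P,Z): not NE [P1→A gives 8>3; P3→X gives 9>0]
(B,P,W): not NE [P1→C gives 4>2; P3→X gives 9>2]
(B,Q,X): not NE [P1→A gives 9>2; P2→P gives 10>9; P3→W gives 9>6]
(B,Q,Y): not NE [P3→W gives 9>7]
(B,Q,Z): not NE [P2→R gives 9>4; P3→W gives 9>4]
(B,Q,W): not NE [P2→P gives 9>2]
(B,R,X): not NE [P1→A gives 9>0; P2→P gives 10>2]
(B,R,Y): not NE [P1→C gives 9>8; P2→Q gives 9>2; P3→X gives 5>0]
(B,R,Z): not NE [P3→X gives 5>3]
(B,R,W): not NE [P1→A gives 8>0; P2→P gives 9>1; P3→X gives 5>1]
(C,P,X): NE
(C,P,Y): not NE [P1→A gives 9>1; P2→Q gives 6>1; P3→Z gives 8>7]
(C,P,Z): not NE [P1→A gives 8>5; P2→Q gives 3>0]
(C,P,W): not NE [P2→R gives 6>3; P3→Z gives 8>0]
(C,Q,X): not NE [P1→A gives 9>6; P2→P gives 10>2; P3→Z gives 6>0]
(C,Q,Y): not NE [P1→B gives 6>1; P3→Z gives 6>5]
(C,Q,Z): not NE [P1→B gives 7>5]
(C,Q,W): not NE [P1→B gives 5>2; P2→R gives 6>5; P3→Z gives 6>4]
(C,R,X): not NE [P1→A gives 9>8; P2→P gives 10>9]
(C,R,Y): not NE [P2→Q gives 6>5; P3→Z gives 2>0]
(C,R,Z): not NE [P1→B gives 9>5; P2→Q gives 3>0]
(C,R,W): not NE [P1→A gives 8>5; P3→Z gives 2>0]

PSNE = {(B,P,X), (C,P,X)}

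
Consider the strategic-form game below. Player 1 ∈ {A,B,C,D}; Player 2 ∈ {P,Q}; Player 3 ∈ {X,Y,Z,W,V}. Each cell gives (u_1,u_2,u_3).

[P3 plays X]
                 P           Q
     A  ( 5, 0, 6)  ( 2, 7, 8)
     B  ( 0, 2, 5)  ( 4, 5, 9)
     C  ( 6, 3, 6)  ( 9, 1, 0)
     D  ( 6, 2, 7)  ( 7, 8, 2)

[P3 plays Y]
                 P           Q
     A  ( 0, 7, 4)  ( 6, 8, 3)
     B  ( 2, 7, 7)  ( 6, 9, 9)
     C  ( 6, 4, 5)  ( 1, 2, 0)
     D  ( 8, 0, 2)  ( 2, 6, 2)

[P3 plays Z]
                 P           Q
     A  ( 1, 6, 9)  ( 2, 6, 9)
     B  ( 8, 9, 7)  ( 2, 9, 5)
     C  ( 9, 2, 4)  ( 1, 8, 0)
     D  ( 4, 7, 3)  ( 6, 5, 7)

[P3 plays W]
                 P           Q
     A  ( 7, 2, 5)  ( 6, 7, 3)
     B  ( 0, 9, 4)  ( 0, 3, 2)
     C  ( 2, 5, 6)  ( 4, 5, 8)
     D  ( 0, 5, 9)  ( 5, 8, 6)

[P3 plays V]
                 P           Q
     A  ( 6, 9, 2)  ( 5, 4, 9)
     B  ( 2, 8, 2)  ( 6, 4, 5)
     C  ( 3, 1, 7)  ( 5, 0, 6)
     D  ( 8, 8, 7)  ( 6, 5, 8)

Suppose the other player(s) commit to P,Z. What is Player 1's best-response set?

P1 best: {C}

u_1(A vs P,Z) = 1
u_1(B vs P,Z) = 8
u_1(C vs P,Z) = 9
u_1(D vs P,Z) = 4
max payoff 9 at {C}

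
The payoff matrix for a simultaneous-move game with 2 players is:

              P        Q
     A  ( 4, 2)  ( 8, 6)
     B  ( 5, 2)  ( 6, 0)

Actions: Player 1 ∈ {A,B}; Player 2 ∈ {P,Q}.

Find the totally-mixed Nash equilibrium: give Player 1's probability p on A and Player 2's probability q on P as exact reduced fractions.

P1 indiff ⇒ q·4+(1-q)·8 = q·5+(1-q)·6 ⇒ q(-1) = (1-q)(-2) ⇒ q = 2/3
P2 indiff ⇒ p·2+(1-p)·2 = p·6+(1-p)·0 ⇒ p(-4) = (1-p)(-2) ⇒ p = 1/3

(p,q) = (1/3, 2/3)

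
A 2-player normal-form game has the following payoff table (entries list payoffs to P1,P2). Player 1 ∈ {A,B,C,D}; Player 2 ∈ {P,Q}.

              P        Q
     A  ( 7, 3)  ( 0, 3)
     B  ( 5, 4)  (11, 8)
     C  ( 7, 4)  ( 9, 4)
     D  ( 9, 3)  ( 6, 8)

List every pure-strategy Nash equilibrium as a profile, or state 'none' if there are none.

NE set: (B,Q)

(A,P): not NE [P1→D gives 9>7]
(A,Q): not NE [P1→B gives 11>0]
(B,P): not NE [P1→D gives 9>5; P2→Q gives 8>4]
(B,Q): NE
(C,P): not NE [P1→D gives 9>7]
(C,Q): not NE [P1→B gives 11>9]
(D,P): not NE [P2→Q gives 8>3]
(D,Q): not NE [P1→B gives 11>6]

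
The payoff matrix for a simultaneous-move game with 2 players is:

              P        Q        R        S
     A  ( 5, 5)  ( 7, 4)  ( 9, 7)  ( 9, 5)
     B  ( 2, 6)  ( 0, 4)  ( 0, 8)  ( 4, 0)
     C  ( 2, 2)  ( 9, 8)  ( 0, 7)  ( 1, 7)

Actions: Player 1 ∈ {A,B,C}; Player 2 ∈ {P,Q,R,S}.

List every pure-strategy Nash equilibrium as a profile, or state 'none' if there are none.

PSNE = {(A,R), (C,Q)}

(A,P): not NE [P2→R gives 7>5]
(A,Q): not NE [P1→C gives 9>7; P2→R gives 7>4]
(A,R): NE
(A,S): not NE [P2→R gives 7>5]
(B,P): not NE [P1→A gives 5>2; P2→R gives 8>6]
(B,Q): not NE [P1→C gives 9>0; P2→R gives 8>4]
(B,R): not NE [P1→A gives 9>0]
(B,S): not NE [P1→A gives 9>4; P2→R gives 8>0]
(C,P): not NE [P1→A gives 5>2; P2→Q gives 8>2]
(C,Q): NE
(C,R): not NE [P1→A gives 9>0; P2→Q gives 8>7]
(C,S): not NE [P1→A gives 9>1; P2→Q gives 8>7]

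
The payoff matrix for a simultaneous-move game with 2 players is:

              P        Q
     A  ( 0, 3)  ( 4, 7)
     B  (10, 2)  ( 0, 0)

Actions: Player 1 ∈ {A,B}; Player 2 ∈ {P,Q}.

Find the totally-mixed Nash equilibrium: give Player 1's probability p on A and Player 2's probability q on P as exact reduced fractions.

P1 indiff ⇒ q·0+(1-q)·4 = q·10+(1-q)·0 ⇒ q(-10) = (1-q)(-4) ⇒ q = 2/7
P2 indiff ⇒ p·3+(1-p)·2 = p·7+(1-p)·0 ⇒ p(-4) = (1-p)(-2) ⇒ p = 1/3

(p,q) = (1/3, 2/7)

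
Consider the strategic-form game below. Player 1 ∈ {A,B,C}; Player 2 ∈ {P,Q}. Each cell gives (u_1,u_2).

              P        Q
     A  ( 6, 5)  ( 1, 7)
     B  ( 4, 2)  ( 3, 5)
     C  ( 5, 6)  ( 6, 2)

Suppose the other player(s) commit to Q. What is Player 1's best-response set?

u_1(A vs Q) = 1
u_1(B vs Q) = 3
u_1(C vs Q) = 6
max payoff 6 at {C}

argmax u_1 = {C}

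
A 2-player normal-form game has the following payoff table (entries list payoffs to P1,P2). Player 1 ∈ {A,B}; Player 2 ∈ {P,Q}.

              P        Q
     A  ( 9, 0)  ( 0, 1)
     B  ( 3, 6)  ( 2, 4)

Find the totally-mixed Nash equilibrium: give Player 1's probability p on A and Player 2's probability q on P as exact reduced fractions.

P1 indiff ⇒ q·9+(1-q)·0 = q·3+(1-q)·2 ⇒ q(6) = (1-q)(2) ⇒ q = 1/4
P2 indiff ⇒ p·0+(1-p)·6 = p·1+(1-p)·4 ⇒ p(-1) = (1-p)(-2) ⇒ p = 2/3

P1 mixes 2/3 on A; P2 mixes 1/4 on P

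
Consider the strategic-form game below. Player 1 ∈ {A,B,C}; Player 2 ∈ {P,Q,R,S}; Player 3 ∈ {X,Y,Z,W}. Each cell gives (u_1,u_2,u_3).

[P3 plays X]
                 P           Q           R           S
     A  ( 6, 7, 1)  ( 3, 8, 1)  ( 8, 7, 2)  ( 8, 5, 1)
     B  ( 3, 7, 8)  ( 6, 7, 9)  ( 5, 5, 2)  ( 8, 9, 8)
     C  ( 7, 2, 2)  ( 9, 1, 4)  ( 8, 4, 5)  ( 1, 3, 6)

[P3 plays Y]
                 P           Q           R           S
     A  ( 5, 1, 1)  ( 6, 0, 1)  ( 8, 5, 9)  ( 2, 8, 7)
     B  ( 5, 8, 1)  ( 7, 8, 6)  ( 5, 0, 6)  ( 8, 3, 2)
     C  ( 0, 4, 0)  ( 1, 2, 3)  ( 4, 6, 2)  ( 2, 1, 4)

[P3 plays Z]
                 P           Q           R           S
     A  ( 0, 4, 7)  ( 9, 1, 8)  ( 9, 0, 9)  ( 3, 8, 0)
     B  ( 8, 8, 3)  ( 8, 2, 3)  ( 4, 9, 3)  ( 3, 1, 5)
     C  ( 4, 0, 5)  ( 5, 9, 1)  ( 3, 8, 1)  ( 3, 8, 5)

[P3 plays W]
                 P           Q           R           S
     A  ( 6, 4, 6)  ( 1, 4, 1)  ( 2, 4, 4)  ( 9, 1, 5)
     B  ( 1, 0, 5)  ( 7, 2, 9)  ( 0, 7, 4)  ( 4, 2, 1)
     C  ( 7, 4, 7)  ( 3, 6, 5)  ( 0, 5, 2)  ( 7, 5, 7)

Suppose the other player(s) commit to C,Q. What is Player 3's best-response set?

u_3(X vs C,Q) = 4
u_3(Y vs C,Q) = 3
u_3(Z vs C,Q) = 1
u_3(W vs C,Q) = 5
max payoff 5 at {W}

argmax u_3 = {W}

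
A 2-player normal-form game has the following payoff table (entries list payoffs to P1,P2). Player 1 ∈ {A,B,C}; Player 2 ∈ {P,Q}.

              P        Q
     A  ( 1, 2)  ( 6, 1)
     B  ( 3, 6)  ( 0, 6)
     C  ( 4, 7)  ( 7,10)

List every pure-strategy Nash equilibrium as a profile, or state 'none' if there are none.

(A,P): not NE [P1→C gives 4>1]
(A,Q): not NE [P1→C gives 7>6; P2→P gives 2>1]
(B,P): not NE [P1→C gives 4>3]
(B,Q): not NE [P1→C gives 7>0]
(C,P): not NE [P2→Q gives 10>7]
(C,Q): NE

PSNE = {(C,Q)}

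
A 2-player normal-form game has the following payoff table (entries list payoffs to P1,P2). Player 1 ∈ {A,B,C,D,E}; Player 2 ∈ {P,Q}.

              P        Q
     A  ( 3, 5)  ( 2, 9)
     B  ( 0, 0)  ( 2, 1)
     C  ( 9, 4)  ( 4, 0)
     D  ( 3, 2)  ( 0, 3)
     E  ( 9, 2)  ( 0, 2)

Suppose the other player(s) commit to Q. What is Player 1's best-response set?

BR_1 = {C}

u_1(A vs Q) = 2
u_1(B vs Q) = 2
u_1(C vs Q) = 4
u_1(D vs Q) = 0
u_1(E vs Q) = 0
max payoff 4 at {C}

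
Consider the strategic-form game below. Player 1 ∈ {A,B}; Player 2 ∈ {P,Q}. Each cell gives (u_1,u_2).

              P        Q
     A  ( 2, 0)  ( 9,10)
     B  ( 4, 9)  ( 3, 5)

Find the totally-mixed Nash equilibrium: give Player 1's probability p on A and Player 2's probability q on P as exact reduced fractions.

P1 indiff ⇒ q·2+(1-q)·9 = q·4+(1-q)·3 ⇒ q(-2) = (1-q)(-6) ⇒ q = 3/4
P2 indiff ⇒ p·0+(1-p)·9 = p·10+(1-p)·5 ⇒ p(-10) = (1-p)(-4) ⇒ p = 2/7

(p,q) = (2/7, 3/4)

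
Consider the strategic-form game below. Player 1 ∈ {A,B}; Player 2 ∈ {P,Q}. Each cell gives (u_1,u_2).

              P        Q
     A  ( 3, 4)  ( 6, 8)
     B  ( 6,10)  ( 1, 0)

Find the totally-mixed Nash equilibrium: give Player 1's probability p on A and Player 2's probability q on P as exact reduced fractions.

P1 indiff ⇒ q·3+(1-q)·6 = q·6+(1-q)·1 ⇒ q(-3) = (1-q)(-5) ⇒ q = 5/8
P2 indiff ⇒ p·4+(1-p)·10 = p·8+(1-p)·0 ⇒ p(-4) = (1-p)(-10) ⇒ p = 5/7

P1 mixes 5/7 on A; P2 mixes 5/8 on P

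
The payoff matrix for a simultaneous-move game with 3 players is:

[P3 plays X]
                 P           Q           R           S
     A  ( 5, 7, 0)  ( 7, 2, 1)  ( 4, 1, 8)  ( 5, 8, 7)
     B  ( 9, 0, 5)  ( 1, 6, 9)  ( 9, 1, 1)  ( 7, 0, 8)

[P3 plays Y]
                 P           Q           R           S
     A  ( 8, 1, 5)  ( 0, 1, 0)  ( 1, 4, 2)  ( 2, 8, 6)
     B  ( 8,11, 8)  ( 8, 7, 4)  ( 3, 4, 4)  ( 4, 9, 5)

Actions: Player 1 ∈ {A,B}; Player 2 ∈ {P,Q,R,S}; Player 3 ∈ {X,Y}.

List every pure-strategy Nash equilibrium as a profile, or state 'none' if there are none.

(A,P,X): not NE [P1→B gives 9>5; P2→S gives 8>7; P3→Y gives 5>0]
(A,P,Y): not NE [P2→S gives 8>1]
(A,Q,X): not NE [P2→S gives 8>2]
(A,Q,Y): not NE [P1→B gives 8>0; P2→S gives 8>1; P3→X gives 1>0]
(A,R,X): not NE [P1→B gives 9>4; P2→S gives 8>1]
(A,R,Y): not NE [P1→B gives 3>1; P2→S gives 8>4; P3→X gives 8>2]
(A,S,X): not NE [P1→B gives 7>5]
(A,S,Y): not NE [P1→B gives 4>2; P3→X gives 7>6]
(B,P,X): not NE [P2→Q gives 6>0; P3→Y gives 8>5]
(B,P,Y): NE
(B,Q,X): not NE [P1→A gives 7>1]
(B,Q,Y): not NE [P2→P gives 11>7; P3→X gives 9>4]
(B,R,X): not NE [P2→Q gives 6>1; P3→Y gives 4>1]
(B,R,Y): not NE [P2→P gives 11>4]
(B,S,X): not NE [P2→Q gives 6>0]
(B,S,Y): not NE [P2→P gives 11>9; P3→X gives 8>5]

Nash profiles: (B,P,Y)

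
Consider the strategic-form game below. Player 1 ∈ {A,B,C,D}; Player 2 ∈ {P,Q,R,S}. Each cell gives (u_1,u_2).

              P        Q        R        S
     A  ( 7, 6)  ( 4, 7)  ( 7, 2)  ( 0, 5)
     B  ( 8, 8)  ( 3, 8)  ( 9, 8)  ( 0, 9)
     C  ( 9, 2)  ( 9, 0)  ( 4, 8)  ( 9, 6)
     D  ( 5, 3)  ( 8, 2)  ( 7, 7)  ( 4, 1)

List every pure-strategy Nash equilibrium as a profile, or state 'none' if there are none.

Equilibria: none

(A,P): not NE [P1→C gives 9>7; P2→Q gives 7>6]
(A,Q): not NE [P1→C gives 9>4]
(A,R): not NE [P1→B gives 9>7; P2→Q gives 7>2]
(A,S): not NE [P1→C gives 9>0; P2→Q gives 7>5]
(B,P): not NE [P1→C gives 9>8; P2→S gives 9>8]
(B,Q): not NE [P1→C gives 9>3; P2→S gives 9>8]
(B,R): not NE [P2→S gives 9>8]
(B,S): not NE [P1→C gives 9>0]
(C,P): not NE [P2→R gives 8>2]
(C,Q): not NE [P2→R gives 8>0]
(C,R): not NE [P1→B gives 9>4]
(C,S): not NE [P2→R gives 8>6]
(D,P): not NE [P1→C gives 9>5; P2→R gives 7>3]
(D,Q): not NE [P1→C gives 9>8; P2→R gives 7>2]
(D,R): not NE [P1→B gives 9>7]
(D,S): not NE [P1→C gives 9>4; P2→R gives 7>1]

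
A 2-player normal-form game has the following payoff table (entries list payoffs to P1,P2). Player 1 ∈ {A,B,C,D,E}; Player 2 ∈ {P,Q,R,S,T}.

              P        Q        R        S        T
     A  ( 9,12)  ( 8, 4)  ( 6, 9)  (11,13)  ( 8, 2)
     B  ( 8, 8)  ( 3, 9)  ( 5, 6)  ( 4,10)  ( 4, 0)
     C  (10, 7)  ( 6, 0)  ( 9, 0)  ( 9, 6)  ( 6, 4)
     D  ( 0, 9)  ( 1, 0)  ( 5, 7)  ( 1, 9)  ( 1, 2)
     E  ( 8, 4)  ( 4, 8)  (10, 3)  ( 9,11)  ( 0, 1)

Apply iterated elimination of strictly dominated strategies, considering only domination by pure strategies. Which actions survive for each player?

Remaining: P1:{A,C} P2:{P,S}

P1 drop B (A beats it: P:9>8 Q:8>3 R:6>5 S:11>4 T:8>4)
P1 drop D (A beats it: P:9>0 Q:8>1 R:6>5 S:11>1 T:8>1)
P2 drop Q (S beats it: A:13>4 C:6>0 E:11>8)
P2 drop R (P beats it: A:12>9 C:7>0 E:4>3)
P1 drop E (A beats it: P:9>8 S:11>9 T:8>0)
P2 drop T (P beats it: A:12>2 C:7>4)
P1→{A,C} P2→{P,S}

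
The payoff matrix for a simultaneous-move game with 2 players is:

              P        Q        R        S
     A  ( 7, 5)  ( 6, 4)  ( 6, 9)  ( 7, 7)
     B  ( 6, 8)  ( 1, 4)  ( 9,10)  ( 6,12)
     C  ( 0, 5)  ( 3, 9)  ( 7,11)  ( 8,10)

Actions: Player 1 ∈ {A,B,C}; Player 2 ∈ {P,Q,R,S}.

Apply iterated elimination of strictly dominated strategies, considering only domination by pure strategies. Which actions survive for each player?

P2 drop P (R beats it: A:9>5 B:10>8 C:11>5)
P2 drop Q (R beats it: A:9>4 B:10>4 C:11>9)
P1 drop A (C beats it: R:7>6 S:8>7)
P1→{B,C} P2→{R,S}

Survivors P1:{B,C} P2:{R,S}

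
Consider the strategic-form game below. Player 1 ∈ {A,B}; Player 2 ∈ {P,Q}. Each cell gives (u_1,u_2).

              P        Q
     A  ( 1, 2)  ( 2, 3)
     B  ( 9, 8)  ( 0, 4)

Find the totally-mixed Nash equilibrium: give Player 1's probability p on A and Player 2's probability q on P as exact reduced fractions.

P1 mixes 4/5 on A; P2 mixes 1/5 on P

P1 indiff ⇒ q·1+(1-q)·2 = q·9+(1-q)·0 ⇒ q(-8) = (1-q)(-2) ⇒ q = 1/5
P2 indiff ⇒ p·2+(1-p)·8 = p·3+(1-p)·4 ⇒ p(-1) = (1-p)(-4) ⇒ p = 4/5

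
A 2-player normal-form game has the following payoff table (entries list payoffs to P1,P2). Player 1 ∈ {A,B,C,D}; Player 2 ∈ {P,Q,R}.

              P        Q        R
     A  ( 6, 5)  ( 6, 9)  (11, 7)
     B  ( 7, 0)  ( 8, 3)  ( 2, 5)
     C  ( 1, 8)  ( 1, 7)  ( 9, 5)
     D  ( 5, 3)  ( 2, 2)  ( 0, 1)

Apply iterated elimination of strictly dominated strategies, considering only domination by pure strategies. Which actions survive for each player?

Survivors P1:{A,B} P2:{Q,R}

P1 drop C (A beats it: P:6>1 Q:6>1 R:11>9)
P1 drop D (A beats it: P:6>5 Q:6>2 R:11>0)
P2 drop P (Q beats it: A:9>5 B:3>0)
P1→{A,B} P2→{Q,R}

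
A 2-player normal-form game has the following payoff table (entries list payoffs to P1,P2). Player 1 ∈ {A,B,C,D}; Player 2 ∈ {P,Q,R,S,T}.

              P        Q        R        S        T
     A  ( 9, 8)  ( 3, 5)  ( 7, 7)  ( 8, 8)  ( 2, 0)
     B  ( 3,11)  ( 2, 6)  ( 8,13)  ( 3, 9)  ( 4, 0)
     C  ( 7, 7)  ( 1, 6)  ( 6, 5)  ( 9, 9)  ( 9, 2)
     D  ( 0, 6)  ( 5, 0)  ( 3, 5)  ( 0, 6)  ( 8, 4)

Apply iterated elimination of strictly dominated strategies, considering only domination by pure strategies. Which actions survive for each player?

P2 drop Q (P beats it: A:8>5 B:11>6 C:7>6 D:6>0)
P1 drop D (C beats it: P:7>0 R:6>3 S:9>0 T:9>8)
P2 drop T (P beats it: A:8>0 B:11>0 C:7>2)
P1→{A,B,C} P2→{P,R,S}

Remaining: P1:{A,B,C} P2:{P,R,S}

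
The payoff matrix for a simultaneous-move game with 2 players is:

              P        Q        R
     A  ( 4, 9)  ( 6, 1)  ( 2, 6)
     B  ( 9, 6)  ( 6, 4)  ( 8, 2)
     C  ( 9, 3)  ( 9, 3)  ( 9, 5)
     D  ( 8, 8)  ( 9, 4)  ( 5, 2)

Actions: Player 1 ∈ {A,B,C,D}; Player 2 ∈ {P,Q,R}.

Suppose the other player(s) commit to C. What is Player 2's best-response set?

P2 best: {R}

u_2(P vs C) = 3
u_2(Q vs C) = 3
u_2(R vs C) = 5
max payoff 5 at {R}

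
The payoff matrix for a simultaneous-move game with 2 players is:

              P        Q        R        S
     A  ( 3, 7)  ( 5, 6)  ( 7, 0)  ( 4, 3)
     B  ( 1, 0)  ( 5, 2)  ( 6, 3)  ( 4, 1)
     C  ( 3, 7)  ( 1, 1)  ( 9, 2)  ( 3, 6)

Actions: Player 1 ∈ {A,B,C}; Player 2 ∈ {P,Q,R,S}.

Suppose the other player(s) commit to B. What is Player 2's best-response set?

argmax u_2 = {R}

u_2(P vs B) = 0
u_2(Q vs B) = 2
u_2(R vs B) = 3
u_2(S vs B) = 1
max payoff 3 at {R}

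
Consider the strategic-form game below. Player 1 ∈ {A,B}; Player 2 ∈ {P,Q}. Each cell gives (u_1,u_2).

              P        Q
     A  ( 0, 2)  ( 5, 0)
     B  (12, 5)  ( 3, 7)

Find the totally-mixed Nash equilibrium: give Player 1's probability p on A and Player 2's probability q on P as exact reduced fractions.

(p,q) = (1/2, 1/7)

P1 indiff ⇒ q·0+(1-q)·5 = q·12+(1-q)·3 ⇒ q(-12) = (1-q)(-2) ⇒ q = 1/7
P2 indiff ⇒ p·2+(1-p)·5 = p·0+(1-p)·7 ⇒ p(2) = (1-p)(2) ⇒ p = 1/2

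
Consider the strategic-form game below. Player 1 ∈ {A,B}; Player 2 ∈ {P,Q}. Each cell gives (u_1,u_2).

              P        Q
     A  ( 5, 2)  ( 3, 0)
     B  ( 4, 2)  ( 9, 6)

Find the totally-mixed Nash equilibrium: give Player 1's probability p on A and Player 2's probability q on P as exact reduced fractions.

P1 indiff ⇒ q·5+(1-q)·3 = q·4+(1-q)·9 ⇒ q(1) = (1-q)(6) ⇒ q = 6/7
P2 indiff ⇒ p·2+(1-p)·2 = p·0+(1-p)·6 ⇒ p(2) = (1-p)(4) ⇒ p = 2/3

(p,q) = (2/3, 6/7)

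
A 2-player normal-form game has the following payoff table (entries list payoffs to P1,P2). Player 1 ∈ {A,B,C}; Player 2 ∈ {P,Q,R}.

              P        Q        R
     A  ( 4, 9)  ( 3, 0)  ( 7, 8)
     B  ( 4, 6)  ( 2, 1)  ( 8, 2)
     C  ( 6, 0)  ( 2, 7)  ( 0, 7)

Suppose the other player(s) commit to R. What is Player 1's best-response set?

u_1(A vs R) = 7
u_1(B vs R) = 8
u_1(C vs R) = 0
max payoff 8 at {B}

P1 best: {B}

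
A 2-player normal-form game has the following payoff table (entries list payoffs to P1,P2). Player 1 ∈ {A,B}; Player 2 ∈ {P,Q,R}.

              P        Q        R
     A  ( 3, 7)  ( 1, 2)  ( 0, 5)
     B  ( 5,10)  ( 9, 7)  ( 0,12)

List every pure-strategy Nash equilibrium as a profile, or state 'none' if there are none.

Nash profiles: (B,R)

(A,P): not NE [P1→B gives 5>3]
(A,Q): not NE [P1→B gives 9>1; P2→P gives 7>2]
(A,R): not NE [P2→P gives 7>5]
(B,P): not NE [P2→R gives 12>10]
(B,Q): not NE [P2→R gives 12>7]
(B,R): NE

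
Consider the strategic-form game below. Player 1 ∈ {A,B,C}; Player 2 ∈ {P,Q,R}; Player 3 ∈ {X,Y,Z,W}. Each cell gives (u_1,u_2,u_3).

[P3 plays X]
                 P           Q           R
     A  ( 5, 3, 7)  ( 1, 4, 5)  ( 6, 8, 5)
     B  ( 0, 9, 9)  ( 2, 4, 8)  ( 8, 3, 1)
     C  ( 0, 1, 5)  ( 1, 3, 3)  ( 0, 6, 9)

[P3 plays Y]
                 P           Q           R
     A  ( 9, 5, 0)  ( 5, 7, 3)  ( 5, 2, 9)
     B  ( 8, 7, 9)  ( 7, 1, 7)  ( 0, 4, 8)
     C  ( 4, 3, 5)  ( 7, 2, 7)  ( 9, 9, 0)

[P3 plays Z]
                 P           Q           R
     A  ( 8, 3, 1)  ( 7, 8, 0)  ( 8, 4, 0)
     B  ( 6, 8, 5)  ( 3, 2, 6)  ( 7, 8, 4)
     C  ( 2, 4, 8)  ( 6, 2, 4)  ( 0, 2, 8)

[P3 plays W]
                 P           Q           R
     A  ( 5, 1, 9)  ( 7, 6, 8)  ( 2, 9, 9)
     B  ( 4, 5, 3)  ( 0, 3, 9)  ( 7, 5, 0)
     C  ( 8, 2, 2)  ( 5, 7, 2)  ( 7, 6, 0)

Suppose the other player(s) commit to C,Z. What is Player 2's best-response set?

u_2(P vs C,Z) = 4
u_2(Q vs C,Z) = 2
u_2(R vs C,Z) = 2
max payoff 4 at {P}

argmax u_2 = {P}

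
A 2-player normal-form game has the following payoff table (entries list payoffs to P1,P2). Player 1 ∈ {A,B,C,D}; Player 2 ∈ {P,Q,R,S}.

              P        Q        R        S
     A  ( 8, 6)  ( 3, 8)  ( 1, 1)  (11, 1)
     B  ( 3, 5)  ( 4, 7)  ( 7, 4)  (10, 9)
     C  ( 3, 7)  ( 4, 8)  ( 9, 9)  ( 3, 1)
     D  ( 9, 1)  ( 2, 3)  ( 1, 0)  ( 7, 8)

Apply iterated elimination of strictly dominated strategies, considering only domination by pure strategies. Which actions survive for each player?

Survivors P1:{A,B,C} P2:{Q,R,S}

P2 drop P (Q beats it: A:8>6 B:7>5 C:8>7 D:3>1)
P1 drop D (B beats it: Q:4>2 R:7>1 S:10>7)
P1→{A,B,C} P2→{Q,R,S}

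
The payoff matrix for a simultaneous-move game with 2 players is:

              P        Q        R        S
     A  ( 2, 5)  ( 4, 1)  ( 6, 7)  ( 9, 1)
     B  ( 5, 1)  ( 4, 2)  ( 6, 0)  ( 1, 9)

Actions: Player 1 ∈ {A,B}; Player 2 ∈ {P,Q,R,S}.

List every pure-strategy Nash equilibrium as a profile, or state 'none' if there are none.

(A,P): not NE [P1→B gives 5>2; P2→R gives 7>5]
(A,Q): not NE [P2→R gives 7>1]
(A,R): NE
(A,S): not NE [P2→R gives 7>1]
(B,P): not NE [P2→S gives 9>1]
(B,Q): not NE [P2→S gives 9>2]
(B,R): not NE [P2→S gives 9>0]
(B,S): not NE [P1→A gives 9>1]

NE set: (A,R)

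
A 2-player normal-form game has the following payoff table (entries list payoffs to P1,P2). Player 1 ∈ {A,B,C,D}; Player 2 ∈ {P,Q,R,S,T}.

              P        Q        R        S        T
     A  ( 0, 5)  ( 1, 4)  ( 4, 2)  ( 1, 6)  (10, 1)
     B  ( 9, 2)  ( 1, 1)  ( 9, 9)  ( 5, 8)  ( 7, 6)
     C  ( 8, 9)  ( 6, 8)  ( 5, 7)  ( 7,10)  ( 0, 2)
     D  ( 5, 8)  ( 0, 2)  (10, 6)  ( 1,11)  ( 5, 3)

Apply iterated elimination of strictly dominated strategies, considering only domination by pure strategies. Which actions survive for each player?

IESDS → P1:{B,C,D} P2:{R,S}

P2 drop P (S beats it: A:6>5 B:8>2 C:10>9 D:11>8)
P2 drop Q (S beats it: A:6>4 B:8>1 C:10>8 D:11>2)
P2 drop T (R beats it: A:2>1 B:9>6 C:7>2 D:6>3)
P1 drop A (B beats it: R:9>4 S:5>1)
P1→{B,C,D} P2→{R,S}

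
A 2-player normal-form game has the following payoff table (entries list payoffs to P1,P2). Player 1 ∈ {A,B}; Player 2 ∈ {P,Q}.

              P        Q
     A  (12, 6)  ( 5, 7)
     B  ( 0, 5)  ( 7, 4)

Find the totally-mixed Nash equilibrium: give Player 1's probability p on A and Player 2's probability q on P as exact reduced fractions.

P1 indiff ⇒ q·12+(1-q)·5 = q·0+(1-q)·7 ⇒ q(12) = (1-q)(2) ⇒ q = 1/7
P2 indiff ⇒ p·6+(1-p)·5 = p·7+(1-p)·4 ⇒ p(-1) = (1-p)(-1) ⇒ p = 1/2

p=1/2, q=1/7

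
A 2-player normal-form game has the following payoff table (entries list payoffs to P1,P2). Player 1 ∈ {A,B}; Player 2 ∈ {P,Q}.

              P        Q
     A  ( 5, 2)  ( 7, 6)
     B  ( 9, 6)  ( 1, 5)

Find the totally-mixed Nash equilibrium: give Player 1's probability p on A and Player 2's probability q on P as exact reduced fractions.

P1 indiff ⇒ q·5+(1-q)·7 = q·9+(1-q)·1 ⇒ q(-4) = (1-q)(-6) ⇒ q = 3/5
P2 indiff ⇒ p·2+(1-p)·6 = p·6+(1-p)·5 ⇒ p(-4) = (1-p)(-1) ⇒ p = 1/5

(p,q) = (1/5, 3/5)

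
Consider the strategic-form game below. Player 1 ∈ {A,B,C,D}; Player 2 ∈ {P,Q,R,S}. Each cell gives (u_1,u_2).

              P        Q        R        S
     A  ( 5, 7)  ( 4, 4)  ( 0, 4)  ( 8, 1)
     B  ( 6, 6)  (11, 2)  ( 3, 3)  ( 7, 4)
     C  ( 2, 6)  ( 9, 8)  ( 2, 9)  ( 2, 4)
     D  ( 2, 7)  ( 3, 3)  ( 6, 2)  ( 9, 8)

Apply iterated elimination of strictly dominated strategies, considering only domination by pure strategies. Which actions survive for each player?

Survivors P1:{A,B,D} P2:{P,S}

P1 drop C (B beats it: P:6>2 Q:11>9 R:3>2 S:7>2)
P2 drop Q (P beats it: A:7>4 B:6>2 D:7>3)
P2 drop R (P beats it: A:7>4 B:6>3 D:7>2)
P1→{A,B,D} P2→{P,S}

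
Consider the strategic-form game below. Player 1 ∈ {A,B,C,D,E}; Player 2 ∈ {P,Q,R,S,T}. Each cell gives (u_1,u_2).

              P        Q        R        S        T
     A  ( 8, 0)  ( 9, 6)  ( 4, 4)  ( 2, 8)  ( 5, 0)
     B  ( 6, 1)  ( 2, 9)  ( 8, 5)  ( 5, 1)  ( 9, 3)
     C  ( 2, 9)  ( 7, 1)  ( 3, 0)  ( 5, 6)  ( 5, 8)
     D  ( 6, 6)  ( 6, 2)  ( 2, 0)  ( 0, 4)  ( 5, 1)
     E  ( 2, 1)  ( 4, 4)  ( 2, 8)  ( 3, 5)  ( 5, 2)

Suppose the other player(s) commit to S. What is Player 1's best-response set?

BR_1 = {B,C}

u_1(A vs S) = 2
u_1(B vs S) = 5
u_1(C vs S) = 5
u_1(D vs S) = 0
u_1(E vs S) = 3
max payoff 5 at {B,C}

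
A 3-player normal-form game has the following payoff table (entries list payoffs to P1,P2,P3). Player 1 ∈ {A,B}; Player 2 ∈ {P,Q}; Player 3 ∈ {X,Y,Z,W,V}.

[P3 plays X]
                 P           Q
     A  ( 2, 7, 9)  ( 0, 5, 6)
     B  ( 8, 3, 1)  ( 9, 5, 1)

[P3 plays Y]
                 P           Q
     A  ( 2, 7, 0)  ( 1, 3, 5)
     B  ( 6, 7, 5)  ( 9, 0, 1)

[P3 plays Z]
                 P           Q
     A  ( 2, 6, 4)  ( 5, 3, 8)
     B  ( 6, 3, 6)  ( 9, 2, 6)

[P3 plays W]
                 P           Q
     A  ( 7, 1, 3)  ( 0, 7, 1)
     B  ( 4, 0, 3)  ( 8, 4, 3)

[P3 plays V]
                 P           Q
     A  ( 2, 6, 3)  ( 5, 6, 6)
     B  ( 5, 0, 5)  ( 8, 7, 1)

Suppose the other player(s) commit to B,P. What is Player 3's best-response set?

u_3(X vs B,P) = 1
u_3(Y vs B,P) = 5
u_3(Z vs B,P) = 6
u_3(W vs B,P) = 3
u_3(V vs B,P) = 5
max payoff 6 at {Z}

argmax u_3 = {Z}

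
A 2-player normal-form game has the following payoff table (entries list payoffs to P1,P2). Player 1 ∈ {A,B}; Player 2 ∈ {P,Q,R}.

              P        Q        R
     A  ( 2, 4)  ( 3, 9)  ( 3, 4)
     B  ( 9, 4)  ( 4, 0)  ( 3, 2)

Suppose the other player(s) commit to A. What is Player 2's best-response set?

u_2(P vs A) = 4
u_2(Q vs A) = 9
u_2(R vs A) = 4
max payoff 9 at {Q}

P2 best: {Q}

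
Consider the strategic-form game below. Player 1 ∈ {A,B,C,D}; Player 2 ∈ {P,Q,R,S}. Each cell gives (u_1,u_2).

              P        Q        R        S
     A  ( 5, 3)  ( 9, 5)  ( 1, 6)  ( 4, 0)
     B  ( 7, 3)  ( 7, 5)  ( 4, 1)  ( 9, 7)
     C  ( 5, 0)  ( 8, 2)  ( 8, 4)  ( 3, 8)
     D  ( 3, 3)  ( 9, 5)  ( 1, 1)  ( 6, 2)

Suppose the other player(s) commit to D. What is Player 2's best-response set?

u_2(P vs D) = 3
u_2(Q vs D) = 5
u_2(R vs D) = 1
u_2(S vs D) = 2
max payoff 5 at {Q}

BR_2 = {Q}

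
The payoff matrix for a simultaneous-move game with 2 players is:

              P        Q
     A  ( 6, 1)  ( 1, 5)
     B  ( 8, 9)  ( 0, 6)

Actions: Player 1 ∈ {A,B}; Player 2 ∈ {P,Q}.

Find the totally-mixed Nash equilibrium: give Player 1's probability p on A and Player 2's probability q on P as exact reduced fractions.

(p,q) = (3/7, 1/3)

P1 indiff ⇒ q·6+(1-q)·1 = q·8+(1-q)·0 ⇒ q(-2) = (1-q)(-1) ⇒ q = 1/3
P2 indiff ⇒ p·1+(1-p)·9 = p·5+(1-p)·6 ⇒ p(-4) = (1-p)(-3) ⇒ p = 3/7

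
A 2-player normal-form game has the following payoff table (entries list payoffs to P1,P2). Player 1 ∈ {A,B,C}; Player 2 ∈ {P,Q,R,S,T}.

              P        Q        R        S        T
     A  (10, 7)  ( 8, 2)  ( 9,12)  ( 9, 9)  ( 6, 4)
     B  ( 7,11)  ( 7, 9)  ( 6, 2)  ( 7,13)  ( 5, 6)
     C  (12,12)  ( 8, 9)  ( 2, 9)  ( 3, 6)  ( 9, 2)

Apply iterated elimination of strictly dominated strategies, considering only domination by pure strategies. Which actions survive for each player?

IESDS → P1:{A,C} P2:{P,R}

P1 drop B (A beats it: P:10>7 Q:8>7 R:9>6 S:9>7 T:6>5)
P2 drop Q (P beats it: A:7>2 C:12>9)
P2 drop S (R beats it: A:12>9 C:9>6)
P2 drop T (P beats it: A:7>4 C:12>2)
P1→{A,C} P2→{P,R}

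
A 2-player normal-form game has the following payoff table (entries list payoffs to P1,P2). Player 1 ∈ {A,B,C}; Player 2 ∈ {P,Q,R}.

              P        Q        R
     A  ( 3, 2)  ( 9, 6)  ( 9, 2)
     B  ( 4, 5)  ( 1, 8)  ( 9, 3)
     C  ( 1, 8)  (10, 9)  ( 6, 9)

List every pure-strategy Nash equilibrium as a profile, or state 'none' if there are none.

PSNE = {(C,Q)}

(A,P): not NE [P1→B gives 4>3; P2→Q gives 6>2]
(A,Q): not NE [P1→C gives 10>9]
(A,R): not NE [P2→Q gives 6>2]
(B,P): not NE [P2→Q gives 8>5]
(B,Q): not NE [P1→C gives 10>1]
(B,R): not NE [P2→Q gives 8>3]
(C,P): not NE [P1→B gives 4>1; P2→R gives 9>8]
(C,Q): NE
(C,R): not NE [P1→B gives 9>6]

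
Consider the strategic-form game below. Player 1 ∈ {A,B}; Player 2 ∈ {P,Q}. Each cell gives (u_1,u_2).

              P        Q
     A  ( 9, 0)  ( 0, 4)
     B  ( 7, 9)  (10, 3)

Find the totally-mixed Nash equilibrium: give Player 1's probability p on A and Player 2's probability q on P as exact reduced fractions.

P1 indiff ⇒ q·9+(1-q)·0 = q·7+(1-q)·10 ⇒ q(2) = (1-q)(10) ⇒ q = 5/6
P2 indiff ⇒ p·0+(1-p)·9 = p·4+(1-p)·3 ⇒ p(-4) = (1-p)(-6) ⇒ p = 3/5

p=3/5, q=5/6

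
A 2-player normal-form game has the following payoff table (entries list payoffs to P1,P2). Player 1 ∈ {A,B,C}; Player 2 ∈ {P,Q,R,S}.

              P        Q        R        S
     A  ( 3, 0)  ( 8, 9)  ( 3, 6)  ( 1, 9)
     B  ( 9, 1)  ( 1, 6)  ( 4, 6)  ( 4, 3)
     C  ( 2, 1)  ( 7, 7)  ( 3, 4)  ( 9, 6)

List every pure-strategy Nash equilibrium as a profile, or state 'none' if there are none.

PSNE = {(A,Q), (B,R)}

(A,P): not NE [P1→B gives 9>3; P2→S gives 9>0]
(A,Q): NE
(A,R): not NE [P1→B gives 4>3; P2→S gives 9>6]
(A,S): not NE [P1→C gives 9>1]
(B,P): not NE [P2→R gives 6>1]
(B,Q): not NE [P1→A gives 8>1]
(B,R): NE
(B,S): not NE [P1→C gives 9>4; P2→R gives 6>3]
(C,P): not NE [P1→B gives 9>2; P2→Q gives 7>1]
(C,Q): not NE [P1→A gives 8>7]
(C,R): not NE [P1→B gives 4>3; P2→Q gives 7>4]
(C,S): not NE [P2→Q gives 7>6]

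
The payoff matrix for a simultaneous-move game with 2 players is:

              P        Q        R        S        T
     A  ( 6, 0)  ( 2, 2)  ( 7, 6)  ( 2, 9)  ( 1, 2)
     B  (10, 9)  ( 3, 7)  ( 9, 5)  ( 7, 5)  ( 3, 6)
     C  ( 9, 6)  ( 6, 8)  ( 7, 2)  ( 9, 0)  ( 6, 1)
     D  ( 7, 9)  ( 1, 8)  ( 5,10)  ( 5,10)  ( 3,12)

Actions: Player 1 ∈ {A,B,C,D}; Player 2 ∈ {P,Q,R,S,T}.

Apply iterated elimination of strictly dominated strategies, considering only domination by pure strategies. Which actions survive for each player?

Survivors P1:{B,C} P2:{P,Q}

P1 drop A (B beats it: P:10>6 Q:3>2 R:9>7 S:7>2 T:3>1)
P1 drop D (C beats it: P:9>7 Q:6>1 R:7>5 S:9>5 T:6>3)
P2 drop R (P beats it: B:9>5 C:6>2)
P2 drop S (P beats it: B:9>5 C:6>0)
P2 drop T (P beats it: B:9>6 C:6>1)
P1→{B,C} P2→{P,Q}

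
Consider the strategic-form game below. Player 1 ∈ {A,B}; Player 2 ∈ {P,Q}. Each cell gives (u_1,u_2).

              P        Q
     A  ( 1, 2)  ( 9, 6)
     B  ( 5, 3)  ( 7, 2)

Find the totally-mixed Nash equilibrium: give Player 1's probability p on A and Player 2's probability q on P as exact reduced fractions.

(p,q) = (1/5, 1/3)

P1 indiff ⇒ q·1+(1-q)·9 = q·5+(1-q)·7 ⇒ q(-4) = (1-q)(-2) ⇒ q = 1/3
P2 indiff ⇒ p·2+(1-p)·3 = p·6+(1-p)·2 ⇒ p(-4) = (1-p)(-1) ⇒ p = 1/5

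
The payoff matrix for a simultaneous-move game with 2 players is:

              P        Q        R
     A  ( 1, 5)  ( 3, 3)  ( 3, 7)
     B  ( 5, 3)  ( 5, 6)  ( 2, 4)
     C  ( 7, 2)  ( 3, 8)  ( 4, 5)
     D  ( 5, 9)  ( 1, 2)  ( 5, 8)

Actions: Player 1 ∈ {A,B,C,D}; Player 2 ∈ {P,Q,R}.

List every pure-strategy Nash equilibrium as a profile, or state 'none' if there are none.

Nash profiles: (B,Q)

(A,P): not NE [P1→C gives 7>1; P2→R gives 7>5]
(A,Q): not NE [P1→B gives 5>3; P2→R gives 7>3]
(A,R): not NE [P1→D gives 5>3]
(B,P): not NE [P1→C gives 7>5; P2→Q gives 6>3]
(B,Q): NE
(B,R): not NE [P1→D gives 5>2; P2→Q gives 6>4]
(C,P): not NE [P2→Q gives 8>2]
(C,Q): not NE [P1→B gives 5>3]
(C,R): not NE [P1→D gives 5>4; P2→Q gives 8>5]
(D,P): not NE [P1→C gives 7>5]
(D,Q): not NE [P1→B gives 5>1; P2→P gives 9>2]
(D,R): not NE [P2→P gives 9>8]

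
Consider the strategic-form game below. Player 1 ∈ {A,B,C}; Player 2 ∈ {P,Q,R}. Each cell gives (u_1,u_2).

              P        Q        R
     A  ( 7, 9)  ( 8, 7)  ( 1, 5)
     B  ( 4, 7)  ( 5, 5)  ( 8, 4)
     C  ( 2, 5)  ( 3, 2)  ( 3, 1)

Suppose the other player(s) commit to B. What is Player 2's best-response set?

P2 best: {P}

u_2(P vs B) = 7
u_2(Q vs B) = 5
u_2(R vs B) = 4
max payoff 7 at {P}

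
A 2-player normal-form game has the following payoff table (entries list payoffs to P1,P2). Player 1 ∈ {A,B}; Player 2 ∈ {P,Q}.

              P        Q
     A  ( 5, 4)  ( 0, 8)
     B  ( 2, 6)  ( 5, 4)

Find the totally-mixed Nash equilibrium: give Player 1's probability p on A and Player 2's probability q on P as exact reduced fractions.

P1 indiff ⇒ q·5+(1-q)·0 = q·2+(1-q)·5 ⇒ q(3) = (1-q)(5) ⇒ q = 5/8
P2 indiff ⇒ p·4+(1-p)·6 = p·8+(1-p)·4 ⇒ p(-4) = (1-p)(-2) ⇒ p = 1/3

(p,q) = (1/3, 5/8)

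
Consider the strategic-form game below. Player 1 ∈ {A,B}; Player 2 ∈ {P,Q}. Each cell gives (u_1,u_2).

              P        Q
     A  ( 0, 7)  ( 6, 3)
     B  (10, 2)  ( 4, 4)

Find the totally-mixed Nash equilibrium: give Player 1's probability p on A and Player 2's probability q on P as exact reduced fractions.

P1 indiff ⇒ q·0+(1-q)·6 = q·10+(1-q)·4 ⇒ q(-10) = (1-q)(-2) ⇒ q = 1/6
P2 indiff ⇒ p·7+(1-p)·2 = p·3+(1-p)·4 ⇒ p(4) = (1-p)(2) ⇒ p = 1/3

p=1/3, q=1/6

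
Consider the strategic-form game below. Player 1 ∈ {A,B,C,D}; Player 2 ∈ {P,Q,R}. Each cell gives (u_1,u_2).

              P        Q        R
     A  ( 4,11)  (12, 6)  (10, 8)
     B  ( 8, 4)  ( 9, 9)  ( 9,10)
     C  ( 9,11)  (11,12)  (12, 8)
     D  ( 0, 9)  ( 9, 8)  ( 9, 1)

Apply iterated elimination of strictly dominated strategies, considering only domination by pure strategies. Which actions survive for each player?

Survivors P1:{A,C} P2:{P,Q}

P1 drop B (C beats it: P:9>8 Q:11>9 R:12>9)
P1 drop D (A beats it: P:4>0 Q:12>9 R:10>9)
P2 drop R (P beats it: A:11>8 C:11>8)
P1→{A,C} P2→{P,Q}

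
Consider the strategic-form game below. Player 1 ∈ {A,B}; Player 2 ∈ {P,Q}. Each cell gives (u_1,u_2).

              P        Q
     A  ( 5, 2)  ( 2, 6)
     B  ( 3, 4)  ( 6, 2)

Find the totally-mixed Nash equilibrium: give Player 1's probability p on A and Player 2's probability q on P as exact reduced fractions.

P1 mixes 1/3 on A; P2 mixes 2/3 on P

P1 indiff ⇒ q·5+(1-q)·2 = q·3+(1-q)·6 ⇒ q(2) = (1-q)(4) ⇒ q = 2/3
P2 indiff ⇒ p·2+(1-p)·4 = p·6+(1-p)·2 ⇒ p(-4) = (1-p)(-2) ⇒ p = 1/3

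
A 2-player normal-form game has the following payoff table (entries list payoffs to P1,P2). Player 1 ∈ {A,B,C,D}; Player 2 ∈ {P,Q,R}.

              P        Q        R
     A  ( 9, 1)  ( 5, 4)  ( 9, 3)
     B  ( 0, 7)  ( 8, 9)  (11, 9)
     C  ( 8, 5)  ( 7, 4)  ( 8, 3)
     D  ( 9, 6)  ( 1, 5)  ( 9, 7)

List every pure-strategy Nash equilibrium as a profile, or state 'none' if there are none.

(A,P): not NE [P2→Q gives 4>1]
(A,Q): not NE [P1→B gives 8>5]
(A,R): not NE [P1→B gives 11>9; P2→Q gives 4>3]
(B,P): not NE [P1→D gives 9>0; P2→R gives 9>7]
(B,Q): NE
(B,R): NE
(C,P): not NE [P1→D gives 9>8]
(C,Q): not NE [P1→B gives 8>7; P2→P gives 5>4]
(C,R): not NE [P1→B gives 11>8; P2→P gives 5>3]
(D,P): not NE [P2→R gives 7>6]
(D,Q): not NE [P1→B gives 8>1; P2→R gives 7>5]
(D,R): not NE [P1→B gives 11>9]

Nash profiles: (B,Q), (B,R)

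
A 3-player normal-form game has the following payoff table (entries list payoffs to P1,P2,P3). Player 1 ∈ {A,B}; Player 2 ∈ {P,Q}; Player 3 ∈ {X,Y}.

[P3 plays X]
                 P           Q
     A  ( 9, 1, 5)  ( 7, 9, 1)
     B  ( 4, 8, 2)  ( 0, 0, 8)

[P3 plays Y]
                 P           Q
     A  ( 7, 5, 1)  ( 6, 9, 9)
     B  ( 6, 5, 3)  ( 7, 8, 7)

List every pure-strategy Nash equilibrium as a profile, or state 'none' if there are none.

Equilibria: none

(A,P,X): not NE [P2→Q gives 9>1]
(A,P,Y): not NE [P2→Q gives 9>5; P3→X gives 5>1]
(A,Q,X): not NE [P3→Y gives 9>1]
(A,Q,Y): not NE [P1→B gives 7>6]
(B,P,X): not NE [P1→A gives 9>4; P3→Y gives 3>2]
(B,P,Y): not NE [P1→A gives 7>6; P2→Q gives 8>5]
(B,Q,X): not NE [P1→A gives 7>0; P2→P gives 8>0]
(B,Q,Y): not NE [P3→X gives 8>7]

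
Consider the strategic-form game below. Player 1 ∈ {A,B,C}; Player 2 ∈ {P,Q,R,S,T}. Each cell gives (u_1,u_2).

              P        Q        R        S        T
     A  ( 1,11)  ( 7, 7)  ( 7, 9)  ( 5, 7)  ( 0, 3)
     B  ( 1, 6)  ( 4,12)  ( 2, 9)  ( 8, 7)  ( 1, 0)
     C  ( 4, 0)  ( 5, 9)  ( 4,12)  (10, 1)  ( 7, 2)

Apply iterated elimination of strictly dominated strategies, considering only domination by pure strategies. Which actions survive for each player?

P1 drop B (C beats it: P:4>1 Q:5>4 R:4>2 S:10>8 T:7>1)
P2 drop Q (R beats it: A:9>7 C:12>9)
P2 drop S (R beats it: A:9>7 C:12>1)
P2 drop T (R beats it: A:9>3 C:12>2)
P1→{A,C} P2→{P,R}

Survivors P1:{A,C} P2:{P,R}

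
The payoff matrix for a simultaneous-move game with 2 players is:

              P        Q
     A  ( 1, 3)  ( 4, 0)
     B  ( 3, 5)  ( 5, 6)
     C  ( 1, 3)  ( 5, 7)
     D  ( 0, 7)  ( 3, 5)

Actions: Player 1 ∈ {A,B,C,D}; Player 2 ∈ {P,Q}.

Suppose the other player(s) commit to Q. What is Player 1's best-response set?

argmax u_1 = {B,C}

u_1(A vs Q) = 4
u_1(B vs Q) = 5
u_1(C vs Q) = 5
u_1(D vs Q) = 3
max payoff 5 at {B,C}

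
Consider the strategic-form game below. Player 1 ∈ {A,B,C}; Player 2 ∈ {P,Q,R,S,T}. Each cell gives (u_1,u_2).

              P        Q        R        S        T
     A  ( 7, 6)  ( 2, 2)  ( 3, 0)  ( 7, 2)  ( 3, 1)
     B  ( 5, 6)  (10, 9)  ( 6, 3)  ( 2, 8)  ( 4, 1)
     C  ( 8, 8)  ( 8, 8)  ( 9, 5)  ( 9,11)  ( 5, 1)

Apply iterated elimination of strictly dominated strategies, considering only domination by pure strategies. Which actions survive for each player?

Remaining: P1:{B,C} P2:{Q,S}

P1 drop A (C beats it: P:8>7 Q:8>2 R:9>3 S:9>7 T:5>3)
P2 drop P (S beats it: B:8>6 C:11>8)
P2 drop R (Q beats it: B:9>3 C:8>5)
P2 drop T (Q beats it: B:9>1 C:8>1)
P1→{B,C} P2→{Q,S}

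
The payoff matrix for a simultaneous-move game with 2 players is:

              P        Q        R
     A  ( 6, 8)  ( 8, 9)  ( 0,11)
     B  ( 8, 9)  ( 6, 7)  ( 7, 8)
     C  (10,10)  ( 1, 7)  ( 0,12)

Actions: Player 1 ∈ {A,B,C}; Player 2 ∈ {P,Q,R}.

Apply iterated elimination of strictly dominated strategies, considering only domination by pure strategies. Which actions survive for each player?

P2 drop Q (R beats it: A:11>9 B:8>7 C:12>7)
P1 drop A (B beats it: P:8>6 R:7>0)
P1→{B,C} P2→{P,R}

IESDS → P1:{B,C} P2:{P,R}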